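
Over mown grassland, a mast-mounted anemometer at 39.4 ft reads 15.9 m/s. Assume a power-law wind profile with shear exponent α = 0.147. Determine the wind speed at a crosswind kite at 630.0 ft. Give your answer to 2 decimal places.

23.90 m/s

Power-law profile: V₂ = V₁ · (z₂/z₁)^α
V₂ = 15.9 × (630.0/39.4)^0.147 = 15.9 × (15.9898)^0.147
    = 15.9 × 1.5030 = 23.8980 m/s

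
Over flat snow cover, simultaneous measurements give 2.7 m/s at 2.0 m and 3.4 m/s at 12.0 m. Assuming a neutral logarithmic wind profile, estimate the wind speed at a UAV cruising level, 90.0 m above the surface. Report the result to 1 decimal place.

4.2 m/s

Log law: V ∝ ln(z/z₀). From the pair, with r = V₁/V₂ = 0.79412,
ln z₀ = (ln z₁ − r·ln z₂)/(1 − r) = (0.6931 − 0.79412×2.4849)/0.20588 = -6.2179 → z₀ = 0.001993 m
V₃ = V₁ · ln(z₃/z₀)/ln(z₁/z₀) = 2.7 × 10.7177/6.9111 = 4.1872 m/s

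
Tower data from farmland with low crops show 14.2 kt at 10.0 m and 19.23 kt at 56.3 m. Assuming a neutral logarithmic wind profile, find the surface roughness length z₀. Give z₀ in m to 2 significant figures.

z₀ ≈ 0.076 m

Log law: V(z) ∝ ln(z/z₀). With r = V₁/V₂ = 14.2/19.23 = 0.73843,
r · ln(z₂/z₀) = ln(z₁/z₀) ⇒ ln z₀ = (ln z₁ − r·ln z₂)/(1 − r)
ln z₀ = (2.30259 − 0.73843×4.03069) / 0.26157 = -2.5760
z₀ = exp(-2.5760) = 0.07608 m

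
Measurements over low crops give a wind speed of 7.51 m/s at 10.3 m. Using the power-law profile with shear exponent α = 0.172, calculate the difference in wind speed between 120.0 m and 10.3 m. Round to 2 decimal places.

3.95 m/s

Power law: V₂ = V₁ · (z₂/z₁)^α = 7.51 × (11.6505)^0.172 = 11.4565 m/s
ΔV = 11.4565 − 7.51 = 3.9465 m/s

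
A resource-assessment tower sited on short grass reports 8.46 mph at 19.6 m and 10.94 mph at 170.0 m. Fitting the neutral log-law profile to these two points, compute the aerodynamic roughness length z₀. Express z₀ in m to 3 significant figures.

Log law: V(z) ∝ ln(z/z₀). With r = V₁/V₂ = 8.46/10.94 = 0.77331,
r · ln(z₂/z₀) = ln(z₁/z₀) ⇒ ln z₀ = (ln z₁ − r·ln z₂)/(1 − r)
ln z₀ = (2.97553 − 0.77331×5.13580) / 0.22669 = -4.3938
z₀ = exp(-4.3938) = 0.01235 m

z₀ ≈ 0.0124 m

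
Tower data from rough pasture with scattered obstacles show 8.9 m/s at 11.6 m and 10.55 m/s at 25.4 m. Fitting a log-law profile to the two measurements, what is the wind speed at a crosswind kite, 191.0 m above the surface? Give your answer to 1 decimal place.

14.8 m/s

Log law: V ∝ ln(z/z₀). From the pair, with r = V₁/V₂ = 0.84360,
ln z₀ = (ln z₁ − r·ln z₂)/(1 − r) = (2.4510 − 0.84360×3.2347)/0.15640 = -1.7765 → z₀ = 0.1692 m
V₃ = V₁ · ln(z₃/z₀)/ln(z₁/z₀) = 8.9 × 7.0287/4.2275 = 14.7975 m/s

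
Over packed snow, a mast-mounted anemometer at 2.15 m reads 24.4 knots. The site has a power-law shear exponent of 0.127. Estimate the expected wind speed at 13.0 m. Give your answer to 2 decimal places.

Power-law profile: V₂ = V₁ · (z₂/z₁)^α
V₂ = 24.4 × (13.0/2.15)^0.127 = 24.4 × (6.0465)^0.127
    = 24.4 × 1.2568 = 30.6649 knots

30.66 knots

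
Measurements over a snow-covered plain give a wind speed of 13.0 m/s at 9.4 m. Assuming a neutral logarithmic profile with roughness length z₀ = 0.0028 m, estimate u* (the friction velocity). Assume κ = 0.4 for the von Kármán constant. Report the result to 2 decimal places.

u* ≈ 0.64 m/s

Log law: V(z) = (u*/κ) · ln(z/z₀) ⇒ u* = κ · V / ln(z/z₀)
u* = 0.4 × 13.0 / ln(9.4/0.0028) = 0.4 × 13.0 / 8.1188
   = 5.2000 / 8.1188 = 0.6405 m/s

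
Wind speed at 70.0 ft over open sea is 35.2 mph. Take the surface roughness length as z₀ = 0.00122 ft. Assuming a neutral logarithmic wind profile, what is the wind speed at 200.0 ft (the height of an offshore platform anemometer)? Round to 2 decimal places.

38.57 mph

Log law: V(z) ∝ ln(z/z₀), so V₂/V₁ = ln(z₂/z₀) / ln(z₁/z₀).
ln(200.0/0.00122) = 12.0072, ln(70.0/0.00122) = 10.9574
V₂ = 35.2 × 12.0072/10.9574 = 35.2 × 1.0958 = 38.5725 mph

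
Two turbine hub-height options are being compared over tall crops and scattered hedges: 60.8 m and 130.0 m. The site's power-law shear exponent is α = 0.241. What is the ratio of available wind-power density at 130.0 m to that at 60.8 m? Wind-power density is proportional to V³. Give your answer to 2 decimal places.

Speed ratio: V_B/V_A = (z_B/z_A)^α = (130.0/60.8)^0.241 = (2.1382)^0.241 = 1.20099
Power-density ratio: P_B/P_A = (V_B/V_A)³ = (1.20099)³ = 1.73228

1.73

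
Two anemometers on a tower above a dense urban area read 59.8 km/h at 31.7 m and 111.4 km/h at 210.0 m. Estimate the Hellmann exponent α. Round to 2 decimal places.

α ≈ 0.33

Power law: V₂/V₁ = (z₂/z₁)^α ⇒ α = ln(V₂/V₁) / ln(z₂/z₁)
α = ln(111.4/59.8) / ln(210.0/31.7) = ln(1.8629) / ln(6.6246)
  = 0.62212 / 1.89079 = 0.32903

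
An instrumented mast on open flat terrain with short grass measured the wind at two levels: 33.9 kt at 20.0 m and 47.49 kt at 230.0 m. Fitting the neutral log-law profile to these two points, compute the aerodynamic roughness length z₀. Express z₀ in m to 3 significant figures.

Log law: V(z) ∝ ln(z/z₀). With r = V₁/V₂ = 33.9/47.49 = 0.71383,
r · ln(z₂/z₀) = ln(z₁/z₀) ⇒ ln z₀ = (ln z₁ − r·ln z₂)/(1 − r)
ln z₀ = (2.99573 − 0.71383×5.43808) / 0.28617 = -3.0967
z₀ = exp(-3.0967) = 0.04520 m

z₀ ≈ 0.0452 m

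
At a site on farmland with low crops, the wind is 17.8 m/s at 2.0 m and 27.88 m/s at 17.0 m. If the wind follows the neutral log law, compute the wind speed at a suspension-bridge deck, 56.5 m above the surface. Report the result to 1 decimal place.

33.5 m/s

Log law: V ∝ ln(z/z₀). From the pair, with r = V₁/V₂ = 0.63845,
ln z₀ = (ln z₁ − r·ln z₂)/(1 − r) = (0.6931 − 0.63845×2.8332)/0.36155 = -3.0859 → z₀ = 0.04569 m
V₃ = V₁ · ln(z₃/z₀)/ln(z₁/z₀) = 17.8 × 7.1202/3.7791 = 33.5370 m/s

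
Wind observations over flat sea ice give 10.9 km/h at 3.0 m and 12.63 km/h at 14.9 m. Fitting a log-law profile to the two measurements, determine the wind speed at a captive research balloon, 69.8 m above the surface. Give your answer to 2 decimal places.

14.30 km/h

Log law: V ∝ ln(z/z₀). From the pair, with r = V₁/V₂ = 0.86302,
ln z₀ = (ln z₁ − r·ln z₂)/(1 − r) = (1.0986 − 0.86302×2.7014)/0.13698 = -8.9996 → z₀ = 0.0001235 m
V₃ = V₁ · ln(z₃/z₀)/ln(z₁/z₀) = 10.9 × 13.2453/10.0982 = 14.2969 km/h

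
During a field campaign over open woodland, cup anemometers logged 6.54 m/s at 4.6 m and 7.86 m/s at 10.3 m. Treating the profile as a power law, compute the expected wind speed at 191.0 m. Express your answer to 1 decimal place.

First find α: α = ln(V₂/V₁)/ln(z₂/z₁) = ln(7.86/6.54)/ln(10.3/4.6) = 0.18385/0.80609 = 0.2281
Extrapolate from 10.3 m to 191.0 m: V₃ = 7.86 × (191.0/10.3)^0.2281 = 7.86 × 1.9465 = 15.2992 m/s

15.3 m/s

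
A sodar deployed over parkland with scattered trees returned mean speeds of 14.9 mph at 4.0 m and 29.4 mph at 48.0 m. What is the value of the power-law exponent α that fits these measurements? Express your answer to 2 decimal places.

α ≈ 0.27

Power law: V₂/V₁ = (z₂/z₁)^α ⇒ α = ln(V₂/V₁) / ln(z₂/z₁)
α = ln(29.4/14.9) / ln(48.0/4.0) = ln(1.9732) / ln(12.0000)
  = 0.67963 / 2.48491 = 0.27350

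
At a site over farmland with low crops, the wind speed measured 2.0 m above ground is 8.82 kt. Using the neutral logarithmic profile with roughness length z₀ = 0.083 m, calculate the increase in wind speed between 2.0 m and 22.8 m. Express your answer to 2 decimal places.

6.75 kt

Log law: V₂ = V₁ · ln(z₂/z₀)/ln(z₁/z₀) = 8.82 × 5.6157/3.1821 = 15.5655 kt
ΔV = 15.5655 − 8.82 = 6.7455 kt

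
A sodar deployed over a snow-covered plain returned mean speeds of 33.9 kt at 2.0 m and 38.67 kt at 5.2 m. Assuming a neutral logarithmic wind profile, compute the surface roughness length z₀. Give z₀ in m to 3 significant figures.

z₀ ≈ 0.00225 m

Log law: V(z) ∝ ln(z/z₀). With r = V₁/V₂ = 33.9/38.67 = 0.87665,
r · ln(z₂/z₀) = ln(z₁/z₀) ⇒ ln z₀ = (ln z₁ − r·ln z₂)/(1 − r)
ln z₀ = (0.69315 − 0.87665×1.64866) / 0.12335 = -6.0976
z₀ = exp(-6.0976) = 0.002248 m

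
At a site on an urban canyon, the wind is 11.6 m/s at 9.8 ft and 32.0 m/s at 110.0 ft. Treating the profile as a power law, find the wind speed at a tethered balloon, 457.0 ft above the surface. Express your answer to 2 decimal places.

First find α: α = ln(V₂/V₁)/ln(z₂/z₁) = ln(32.0/11.6)/ln(110.0/9.8) = 1.01473/2.41810 = 0.4196
Extrapolate from 110.0 ft to 457.0 ft: V₃ = 32.0 × (457.0/110.0)^0.4196 = 32.0 × 1.8178 = 58.1711 m/s

58.17 m/s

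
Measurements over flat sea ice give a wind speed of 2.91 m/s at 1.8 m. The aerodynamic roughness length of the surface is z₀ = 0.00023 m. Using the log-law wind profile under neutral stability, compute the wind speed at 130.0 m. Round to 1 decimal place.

Log law: V(z) ∝ ln(z/z₀), so V₂/V₁ = ln(z₂/z₀) / ln(z₁/z₀).
ln(130.0/0.00023) = 13.2450, ln(1.8/0.00023) = 8.9652
V₂ = 2.91 × 13.2450/8.9652 = 2.91 × 1.4774 = 4.2992 m/s

4.3 m/s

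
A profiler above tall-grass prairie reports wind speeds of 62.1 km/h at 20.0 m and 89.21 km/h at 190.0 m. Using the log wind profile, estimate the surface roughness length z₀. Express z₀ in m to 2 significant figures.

Log law: V(z) ∝ ln(z/z₀). With r = V₁/V₂ = 62.1/89.21 = 0.69611,
r · ln(z₂/z₀) = ln(z₁/z₀) ⇒ ln z₀ = (ln z₁ − r·ln z₂)/(1 − r)
ln z₀ = (2.99573 − 0.69611×5.24702) / 0.30389 = -2.1612
z₀ = exp(-2.1612) = 0.1152 m

z₀ ≈ 0.12 m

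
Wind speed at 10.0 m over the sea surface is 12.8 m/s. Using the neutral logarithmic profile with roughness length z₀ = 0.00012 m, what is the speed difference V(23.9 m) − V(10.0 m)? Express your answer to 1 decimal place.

Log law: V₂ = V₁ · ln(z₂/z₀)/ln(z₁/z₀) = 12.8 × 12.2019/11.3306 = 13.7843 m/s
ΔV = 13.7843 − 12.8 = 0.9843 m/s

1.0 m/s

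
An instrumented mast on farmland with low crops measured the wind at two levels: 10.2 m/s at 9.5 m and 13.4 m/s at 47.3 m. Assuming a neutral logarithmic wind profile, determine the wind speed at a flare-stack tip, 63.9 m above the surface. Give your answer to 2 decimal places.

Log law: V ∝ ln(z/z₀). From the pair, with r = V₁/V₂ = 0.76119,
ln z₀ = (ln z₁ − r·ln z₂)/(1 − r) = (2.2513 − 0.76119×3.8565)/0.23881 = -2.8653 → z₀ = 0.05696 m
V₃ = V₁ · ln(z₃/z₀)/ln(z₁/z₀) = 10.2 × 7.0227/5.1166 = 13.9997 m/s

14.00 m/s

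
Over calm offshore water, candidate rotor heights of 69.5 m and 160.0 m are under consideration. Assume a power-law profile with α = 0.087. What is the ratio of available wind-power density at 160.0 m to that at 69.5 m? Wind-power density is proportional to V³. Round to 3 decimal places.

Speed ratio: V_B/V_A = (z_B/z_A)^α = (160.0/69.5)^0.087 = (2.3022)^0.087 = 1.07524
Power-density ratio: P_B/P_A = (V_B/V_A)³ = (1.07524)³ = 1.24313

1.243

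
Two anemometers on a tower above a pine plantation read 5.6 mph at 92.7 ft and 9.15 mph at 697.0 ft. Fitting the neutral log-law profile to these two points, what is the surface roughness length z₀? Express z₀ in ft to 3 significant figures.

z₀ ≈ 3.85 ft

Log law: V(z) ∝ ln(z/z₀). With r = V₁/V₂ = 5.6/9.15 = 0.61202,
r · ln(z₂/z₀) = ln(z₁/z₀) ⇒ ln z₀ = (ln z₁ − r·ln z₂)/(1 − r)
ln z₀ = (4.52937 − 0.61202×6.54679) / 0.38798 = 1.3470
z₀ = exp(1.3470) = 3.846 ft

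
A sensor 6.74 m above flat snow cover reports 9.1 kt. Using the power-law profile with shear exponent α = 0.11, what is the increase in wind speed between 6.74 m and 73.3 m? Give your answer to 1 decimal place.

2.7 kt

Power law: V₂ = V₁ · (z₂/z₁)^α = 9.1 × (10.8754)^0.11 = 11.8318 kt
ΔV = 11.8318 − 9.1 = 2.7318 kt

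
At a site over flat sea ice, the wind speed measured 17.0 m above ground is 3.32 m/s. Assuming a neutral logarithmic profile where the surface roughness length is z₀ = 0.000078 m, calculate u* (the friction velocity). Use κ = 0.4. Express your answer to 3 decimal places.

u* ≈ 0.108 m/s

Log law: V(z) = (u*/κ) · ln(z/z₀) ⇒ u* = κ · V / ln(z/z₀)
u* = 0.4 × 3.32 / ln(17.0/0.000078) = 0.4 × 3.32 / 12.2920
   = 1.3280 / 12.2920 = 0.1080 m/s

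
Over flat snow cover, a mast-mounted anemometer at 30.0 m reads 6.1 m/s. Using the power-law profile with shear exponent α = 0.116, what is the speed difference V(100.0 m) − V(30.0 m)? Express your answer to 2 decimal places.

Power law: V₂ = V₁ · (z₂/z₁)^α = 6.1 × (3.3333)^0.116 = 7.0143 m/s
ΔV = 7.0143 − 6.1 = 0.9143 m/s

0.91 m/s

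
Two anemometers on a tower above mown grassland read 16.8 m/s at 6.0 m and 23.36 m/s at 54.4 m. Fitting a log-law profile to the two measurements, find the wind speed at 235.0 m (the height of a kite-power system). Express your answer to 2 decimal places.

Log law: V ∝ ln(z/z₀). From the pair, with r = V₁/V₂ = 0.71918,
ln z₀ = (ln z₁ − r·ln z₂)/(1 − r) = (1.7918 − 0.71918×3.9964)/0.28082 = -3.8542 → z₀ = 0.02119 m
V₃ = V₁ · ln(z₃/z₀)/ln(z₁/z₀) = 16.8 × 9.3138/5.6459 = 27.7139 m/s

27.71 m/s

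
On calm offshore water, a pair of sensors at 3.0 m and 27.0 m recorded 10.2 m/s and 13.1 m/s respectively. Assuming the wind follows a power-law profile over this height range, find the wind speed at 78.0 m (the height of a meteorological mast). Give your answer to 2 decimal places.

14.78 m/s

First find α: α = ln(V₂/V₁)/ln(z₂/z₁) = ln(13.1/10.2)/ln(27.0/3.0) = 0.25022/2.19722 = 0.1139
Extrapolate from 27.0 m to 78.0 m: V₃ = 13.1 × (78.0/27.0)^0.1139 = 13.1 × 1.1284 = 14.7822 m/s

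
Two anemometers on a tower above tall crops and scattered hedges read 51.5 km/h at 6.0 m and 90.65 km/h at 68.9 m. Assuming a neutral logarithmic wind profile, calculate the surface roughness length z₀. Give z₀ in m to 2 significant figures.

z₀ ≈ 0.24 m

Log law: V(z) ∝ ln(z/z₀). With r = V₁/V₂ = 51.5/90.65 = 0.56812,
r · ln(z₂/z₀) = ln(z₁/z₀) ⇒ ln z₀ = (ln z₁ − r·ln z₂)/(1 − r)
ln z₀ = (1.79176 − 0.56812×4.23266) / 0.43188 = -1.4191
z₀ = exp(-1.4191) = 0.2419 m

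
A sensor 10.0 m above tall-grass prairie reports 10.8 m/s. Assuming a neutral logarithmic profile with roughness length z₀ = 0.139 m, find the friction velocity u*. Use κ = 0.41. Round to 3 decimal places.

u* ≈ 1.036 m/s

Log law: V(z) = (u*/κ) · ln(z/z₀) ⇒ u* = κ · V / ln(z/z₀)
u* = 0.41 × 10.8 / ln(10.0/0.139) = 0.41 × 10.8 / 4.2759
   = 4.4280 / 4.2759 = 1.0356 m/s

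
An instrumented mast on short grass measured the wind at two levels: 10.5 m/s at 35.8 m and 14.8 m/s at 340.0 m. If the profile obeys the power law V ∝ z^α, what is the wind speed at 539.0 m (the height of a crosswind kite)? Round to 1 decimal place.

First find α: α = ln(V₂/V₁)/ln(z₂/z₁) = ln(14.8/10.5)/ln(340.0/35.8) = 0.34325/2.25100 = 0.1525
Extrapolate from 340.0 m to 539.0 m: V₃ = 14.8 × (539.0/340.0)^0.1525 = 14.8 × 1.0728 = 15.8773 m/s

15.9 m/s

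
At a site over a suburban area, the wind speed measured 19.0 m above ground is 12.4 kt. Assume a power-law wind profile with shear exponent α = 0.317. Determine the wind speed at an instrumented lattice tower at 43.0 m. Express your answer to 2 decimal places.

16.06 kt

Power-law profile: V₂ = V₁ · (z₂/z₁)^α
V₂ = 12.4 × (43.0/19.0)^0.317 = 12.4 × (2.2632)^0.317
    = 12.4 × 1.2955 = 16.0645 kt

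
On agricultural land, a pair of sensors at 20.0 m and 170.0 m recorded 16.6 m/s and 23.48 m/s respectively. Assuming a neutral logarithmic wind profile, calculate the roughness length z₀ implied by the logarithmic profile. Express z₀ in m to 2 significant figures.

z₀ ≈ 0.11 m

Log law: V(z) ∝ ln(z/z₀). With r = V₁/V₂ = 16.6/23.48 = 0.70698,
r · ln(z₂/z₀) = ln(z₁/z₀) ⇒ ln z₀ = (ln z₁ − r·ln z₂)/(1 − r)
ln z₀ = (2.99573 − 0.70698×5.13580) / 0.29302 = -2.1678
z₀ = exp(-2.1678) = 0.1144 m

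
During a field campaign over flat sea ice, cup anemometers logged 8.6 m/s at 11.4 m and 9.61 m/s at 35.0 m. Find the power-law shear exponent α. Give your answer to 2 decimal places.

α ≈ 0.10

Power law: V₂/V₁ = (z₂/z₁)^α ⇒ α = ln(V₂/V₁) / ln(z₂/z₁)
α = ln(9.61/8.6) / ln(35.0/11.4) = ln(1.1174) / ln(3.0702)
  = 0.11104 / 1.12173 = 0.09899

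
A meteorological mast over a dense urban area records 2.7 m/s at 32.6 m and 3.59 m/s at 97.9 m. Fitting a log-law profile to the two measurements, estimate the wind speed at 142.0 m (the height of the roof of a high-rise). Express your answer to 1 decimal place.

Log law: V ∝ ln(z/z₀). From the pair, with r = V₁/V₂ = 0.75209,
ln z₀ = (ln z₁ − r·ln z₂)/(1 − r) = (3.4843 − 0.75209×4.5839)/0.24791 = 0.1483 → z₀ = 1.160 m
V₃ = V₁ · ln(z₃/z₀)/ln(z₁/z₀) = 2.7 × 4.8075/3.3360 = 3.8910 m/s

3.9 m/s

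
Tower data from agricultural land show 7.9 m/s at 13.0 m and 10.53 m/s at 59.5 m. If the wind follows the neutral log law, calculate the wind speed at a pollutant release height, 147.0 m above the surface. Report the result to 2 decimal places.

12.09 m/s

Log law: V ∝ ln(z/z₀). From the pair, with r = V₁/V₂ = 0.75024,
ln z₀ = (ln z₁ − r·ln z₂)/(1 − r) = (2.5649 − 0.75024×4.0860)/0.24976 = -2.0039 → z₀ = 0.1348 m
V₃ = V₁ · ln(z₃/z₀)/ln(z₁/z₀) = 7.9 × 6.9943/4.5689 = 12.0939 m/s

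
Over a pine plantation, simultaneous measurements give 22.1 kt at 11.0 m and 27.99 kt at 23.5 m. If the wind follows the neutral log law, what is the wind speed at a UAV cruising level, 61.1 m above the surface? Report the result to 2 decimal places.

Log law: V ∝ ln(z/z₀). From the pair, with r = V₁/V₂ = 0.78957,
ln z₀ = (ln z₁ − r·ln z₂)/(1 − r) = (2.3979 − 0.78957×3.1570)/0.21043 = -0.4504 → z₀ = 0.6374 m
V₃ = V₁ · ln(z₃/z₀)/ln(z₁/z₀) = 22.1 × 4.5629/2.8483 = 35.4039 kt

35.40 kt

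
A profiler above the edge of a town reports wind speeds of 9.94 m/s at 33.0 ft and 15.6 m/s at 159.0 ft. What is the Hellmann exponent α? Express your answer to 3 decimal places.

α ≈ 0.287

Power law: V₂/V₁ = (z₂/z₁)^α ⇒ α = ln(V₂/V₁) / ln(z₂/z₁)
α = ln(15.6/9.94) / ln(159.0/33.0) = ln(1.5694) / ln(4.8182)
  = 0.45070 / 1.57240 = 0.28663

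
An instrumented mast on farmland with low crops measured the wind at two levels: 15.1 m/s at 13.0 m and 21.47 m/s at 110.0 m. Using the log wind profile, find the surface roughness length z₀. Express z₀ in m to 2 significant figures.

z₀ ≈ 0.082 m

Log law: V(z) ∝ ln(z/z₀). With r = V₁/V₂ = 15.1/21.47 = 0.70331,
r · ln(z₂/z₀) = ln(z₁/z₀) ⇒ ln z₀ = (ln z₁ − r·ln z₂)/(1 − r)
ln z₀ = (2.56495 − 0.70331×4.70048) / 0.29669 = -2.4973
z₀ = exp(-2.4973) = 0.08231 m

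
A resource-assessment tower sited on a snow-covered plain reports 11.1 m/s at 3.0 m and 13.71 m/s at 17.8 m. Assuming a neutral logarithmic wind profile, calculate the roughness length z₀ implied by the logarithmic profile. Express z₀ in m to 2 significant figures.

Log law: V(z) ∝ ln(z/z₀). With r = V₁/V₂ = 11.1/13.71 = 0.80963,
r · ln(z₂/z₀) = ln(z₁/z₀) ⇒ ln z₀ = (ln z₁ − r·ln z₂)/(1 − r)
ln z₀ = (1.09861 − 0.80963×2.87920) / 0.19037 = -6.4740
z₀ = exp(-6.4740) = 0.001543 m

z₀ ≈ 0.0015 m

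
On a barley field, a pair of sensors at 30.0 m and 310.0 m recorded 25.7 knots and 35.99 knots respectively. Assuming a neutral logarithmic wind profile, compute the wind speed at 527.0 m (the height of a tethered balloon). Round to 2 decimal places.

38.33 knots

Log law: V ∝ ln(z/z₀). From the pair, with r = V₁/V₂ = 0.71409,
ln z₀ = (ln z₁ − r·ln z₂)/(1 − r) = (3.4012 − 0.71409×5.7366)/0.28591 = -2.4316 → z₀ = 0.08790 m
V₃ = V₁ · ln(z₃/z₀)/ln(z₁/z₀) = 25.7 × 8.6988/5.8328 = 38.3280 knots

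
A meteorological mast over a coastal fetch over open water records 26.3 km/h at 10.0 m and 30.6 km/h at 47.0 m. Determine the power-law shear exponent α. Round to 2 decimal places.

α ≈ 0.10

Power law: V₂/V₁ = (z₂/z₁)^α ⇒ α = ln(V₂/V₁) / ln(z₂/z₁)
α = ln(30.6/26.3) / ln(47.0/10.0) = ln(1.1635) / ln(4.7000)
  = 0.15143 / 1.54756 = 0.09785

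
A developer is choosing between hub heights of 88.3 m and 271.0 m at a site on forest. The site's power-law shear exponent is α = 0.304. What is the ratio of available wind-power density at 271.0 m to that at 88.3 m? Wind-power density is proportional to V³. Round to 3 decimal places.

2.781

Speed ratio: V_B/V_A = (z_B/z_A)^α = (271.0/88.3)^0.304 = (3.0691)^0.304 = 1.40621
Power-density ratio: P_B/P_A = (V_B/V_A)³ = (1.40621)³ = 2.78069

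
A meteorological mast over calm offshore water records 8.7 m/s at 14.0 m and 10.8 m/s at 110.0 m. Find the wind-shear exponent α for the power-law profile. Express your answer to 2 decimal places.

α ≈ 0.10

Power law: V₂/V₁ = (z₂/z₁)^α ⇒ α = ln(V₂/V₁) / ln(z₂/z₁)
α = ln(10.8/8.7) / ln(110.0/14.0) = ln(1.2414) / ln(7.8571)
  = 0.21622 / 2.06142 = 0.10489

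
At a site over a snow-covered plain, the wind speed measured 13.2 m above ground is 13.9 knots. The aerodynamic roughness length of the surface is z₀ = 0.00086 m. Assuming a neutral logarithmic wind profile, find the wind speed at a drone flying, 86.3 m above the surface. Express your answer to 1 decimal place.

Log law: V(z) ∝ ln(z/z₀), so V₂/V₁ = ln(z₂/z₀) / ln(z₁/z₀).
ln(86.3/0.00086) = 11.5164, ln(13.2/0.00086) = 9.6388
V₂ = 13.9 × 11.5164/9.6388 = 13.9 × 1.1948 = 16.6077 knots

16.6 knots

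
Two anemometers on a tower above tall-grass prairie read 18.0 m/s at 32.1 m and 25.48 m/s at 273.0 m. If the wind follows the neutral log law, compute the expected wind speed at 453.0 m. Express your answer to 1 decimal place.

27.2 m/s

Log law: V ∝ ln(z/z₀). From the pair, with r = V₁/V₂ = 0.70644,
ln z₀ = (ln z₁ − r·ln z₂)/(1 − r) = (3.4689 − 0.70644×5.6095)/0.29356 = -1.6824 → z₀ = 0.1859 m
V₃ = V₁ · ln(z₃/z₀)/ln(z₁/z₀) = 18.0 × 7.7983/5.1512 = 27.2496 m/s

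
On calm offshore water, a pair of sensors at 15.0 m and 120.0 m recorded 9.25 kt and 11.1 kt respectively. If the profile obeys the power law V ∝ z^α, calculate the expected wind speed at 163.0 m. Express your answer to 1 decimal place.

First find α: α = ln(V₂/V₁)/ln(z₂/z₁) = ln(11.1/9.25)/ln(120.0/15.0) = 0.18232/2.07944 = 0.0877
Extrapolate from 120.0 m to 163.0 m: V₃ = 11.1 × (163.0/120.0)^0.0877 = 11.1 × 1.0272 = 11.4021 kt

11.4 kt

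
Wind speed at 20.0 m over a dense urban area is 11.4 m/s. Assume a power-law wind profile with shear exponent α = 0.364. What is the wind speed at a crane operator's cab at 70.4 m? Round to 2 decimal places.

18.02 m/s

Power-law profile: V₂ = V₁ · (z₂/z₁)^α
V₂ = 11.4 × (70.4/20.0)^0.364 = 11.4 × (3.5200)^0.364
    = 11.4 × 1.5810 = 18.0238 m/s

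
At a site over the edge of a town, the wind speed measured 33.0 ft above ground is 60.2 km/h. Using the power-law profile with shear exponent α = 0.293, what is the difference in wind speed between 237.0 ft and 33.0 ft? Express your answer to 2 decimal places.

Power law: V₂ = V₁ · (z₂/z₁)^α = 60.2 × (7.1818)^0.293 = 107.2687 km/h
ΔV = 107.2687 − 60.2 = 47.0687 km/h

47.07 km/h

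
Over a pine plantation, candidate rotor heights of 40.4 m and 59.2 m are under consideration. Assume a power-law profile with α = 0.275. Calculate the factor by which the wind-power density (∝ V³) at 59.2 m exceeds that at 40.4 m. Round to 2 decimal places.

Speed ratio: V_B/V_A = (z_B/z_A)^α = (59.2/40.4)^0.275 = (1.4653)^0.275 = 1.11079
Power-density ratio: P_B/P_A = (V_B/V_A)³ = (1.11079)³ = 1.37057

1.37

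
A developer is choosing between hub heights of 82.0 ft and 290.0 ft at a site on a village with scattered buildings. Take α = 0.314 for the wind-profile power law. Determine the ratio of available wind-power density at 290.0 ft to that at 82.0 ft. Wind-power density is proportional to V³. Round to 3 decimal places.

3.287

Speed ratio: V_B/V_A = (z_B/z_A)^α = (290.0/82.0)^0.314 = (3.5366)^0.314 = 1.48681
Power-density ratio: P_B/P_A = (V_B/V_A)³ = (1.48681)³ = 3.28675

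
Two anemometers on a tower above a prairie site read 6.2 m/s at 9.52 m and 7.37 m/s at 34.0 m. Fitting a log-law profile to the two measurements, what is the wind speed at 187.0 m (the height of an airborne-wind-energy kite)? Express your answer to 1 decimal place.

8.9 m/s

Log law: V ∝ ln(z/z₀). From the pair, with r = V₁/V₂ = 0.84125,
ln z₀ = (ln z₁ − r·ln z₂)/(1 − r) = (2.2534 − 0.84125×3.5264)/0.15875 = -4.4922 → z₀ = 0.01120 m
V₃ = V₁ · ln(z₃/z₀)/ln(z₁/z₀) = 6.2 × 9.7233/6.7456 = 8.9369 m/s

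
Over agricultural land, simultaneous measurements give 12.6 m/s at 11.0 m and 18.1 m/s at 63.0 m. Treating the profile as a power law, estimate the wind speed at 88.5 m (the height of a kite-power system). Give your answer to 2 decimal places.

First find α: α = ln(V₂/V₁)/ln(z₂/z₁) = ln(18.1/12.6)/ln(63.0/11.0) = 0.36222/1.74524 = 0.2075
Extrapolate from 63.0 m to 88.5 m: V₃ = 18.1 × (88.5/63.0)^0.2075 = 18.1 × 1.0731 = 19.4228 m/s

19.42 m/s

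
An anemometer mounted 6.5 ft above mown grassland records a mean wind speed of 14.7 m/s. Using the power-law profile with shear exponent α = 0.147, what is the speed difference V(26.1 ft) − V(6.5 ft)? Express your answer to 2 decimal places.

3.33 m/s

Power law: V₂ = V₁ · (z₂/z₁)^α = 14.7 × (4.0154)^0.147 = 18.0329 m/s
ΔV = 18.0329 − 14.7 = 3.3329 m/s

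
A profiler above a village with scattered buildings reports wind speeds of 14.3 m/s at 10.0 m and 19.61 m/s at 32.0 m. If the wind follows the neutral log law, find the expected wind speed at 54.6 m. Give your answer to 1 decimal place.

Log law: V ∝ ln(z/z₀). From the pair, with r = V₁/V₂ = 0.72922,
ln z₀ = (ln z₁ − r·ln z₂)/(1 − r) = (2.3026 − 0.72922×3.4657)/0.27078 = -0.8298 → z₀ = 0.4361 m
V₃ = V₁ · ln(z₃/z₀)/ln(z₁/z₀) = 14.3 × 4.8299/3.1324 = 22.0492 m/s

22.0 m/s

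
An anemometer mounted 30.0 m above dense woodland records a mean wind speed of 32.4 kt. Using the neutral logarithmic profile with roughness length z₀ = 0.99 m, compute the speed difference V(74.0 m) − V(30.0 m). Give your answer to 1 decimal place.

Log law: V₂ = V₁ · ln(z₂/z₀)/ln(z₁/z₀) = 32.4 × 4.3141/3.4112 = 40.9754 kt
ΔV = 40.9754 − 32.4 = 8.5754 kt

8.6 kt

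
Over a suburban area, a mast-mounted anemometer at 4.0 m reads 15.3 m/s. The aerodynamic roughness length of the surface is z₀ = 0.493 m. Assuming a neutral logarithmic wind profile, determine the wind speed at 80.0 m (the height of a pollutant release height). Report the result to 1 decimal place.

37.2 m/s

Log law: V(z) ∝ ln(z/z₀), so V₂/V₁ = ln(z₂/z₀) / ln(z₁/z₀).
ln(80.0/0.493) = 5.0893, ln(4.0/0.493) = 2.0935
V₂ = 15.3 × 5.0893/2.0935 = 15.3 × 2.4309 = 37.1934 m/s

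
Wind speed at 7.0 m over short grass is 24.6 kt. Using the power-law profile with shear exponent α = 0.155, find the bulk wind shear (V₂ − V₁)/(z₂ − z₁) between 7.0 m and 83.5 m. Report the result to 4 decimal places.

0.1507 kt/m

Power law: V₂ = V₁ · (z₂/z₁)^α = 24.6 × (11.9286)^0.155 = 36.1249 kt
ΔV/Δz = (36.1249 − 24.6)/(83.5 − 7.0) = 11.5249/76.5000 = 0.15065 kt/m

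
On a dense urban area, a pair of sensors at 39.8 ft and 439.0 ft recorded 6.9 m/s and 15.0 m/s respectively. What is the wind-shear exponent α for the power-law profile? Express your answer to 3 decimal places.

α ≈ 0.323

Power law: V₂/V₁ = (z₂/z₁)^α ⇒ α = ln(V₂/V₁) / ln(z₂/z₁)
α = ln(15.0/6.9) / ln(439.0/39.8) = ln(2.1739) / ln(11.0302)
  = 0.77653 / 2.40063 = 0.32347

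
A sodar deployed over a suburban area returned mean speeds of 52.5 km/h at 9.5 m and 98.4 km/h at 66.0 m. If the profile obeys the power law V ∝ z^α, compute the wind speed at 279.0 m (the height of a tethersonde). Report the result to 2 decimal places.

157.00 km/h

First find α: α = ln(V₂/V₁)/ln(z₂/z₁) = ln(98.4/52.5)/ln(66.0/9.5) = 0.62823/1.93836 = 0.3241
Extrapolate from 66.0 m to 279.0 m: V₃ = 98.4 × (279.0/66.0)^0.3241 = 98.4 × 1.5955 = 157.0011 km/h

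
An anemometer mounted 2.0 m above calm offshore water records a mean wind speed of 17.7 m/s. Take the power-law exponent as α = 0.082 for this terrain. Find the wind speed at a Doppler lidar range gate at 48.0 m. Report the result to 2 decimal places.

22.97 m/s

Power-law profile: V₂ = V₁ · (z₂/z₁)^α
V₂ = 17.7 × (48.0/2.0)^0.082 = 17.7 × (24.0000)^0.082
    = 17.7 × 1.2977 = 22.9694 m/s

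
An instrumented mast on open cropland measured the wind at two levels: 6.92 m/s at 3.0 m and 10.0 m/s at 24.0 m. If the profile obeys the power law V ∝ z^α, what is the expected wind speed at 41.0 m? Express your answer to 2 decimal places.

First find α: α = ln(V₂/V₁)/ln(z₂/z₁) = ln(10.0/6.92)/ln(24.0/3.0) = 0.36817/2.07944 = 0.1771
Extrapolate from 24.0 m to 41.0 m: V₃ = 10.0 × (41.0/24.0)^0.1771 = 10.0 × 1.0995 = 10.9945 m/s

10.99 m/s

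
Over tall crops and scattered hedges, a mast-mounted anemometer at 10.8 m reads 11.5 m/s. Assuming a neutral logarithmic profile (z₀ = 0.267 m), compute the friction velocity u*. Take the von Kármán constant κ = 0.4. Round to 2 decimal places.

Log law: V(z) = (u*/κ) · ln(z/z₀) ⇒ u* = κ · V / ln(z/z₀)
u* = 0.4 × 11.5 / ln(10.8/0.267) = 0.4 × 11.5 / 3.7001
   = 4.6000 / 3.7001 = 1.2432 m/s

u* ≈ 1.24 m/s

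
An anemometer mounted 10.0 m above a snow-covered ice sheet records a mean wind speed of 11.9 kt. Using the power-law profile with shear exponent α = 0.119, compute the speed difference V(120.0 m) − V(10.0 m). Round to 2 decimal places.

Power law: V₂ = V₁ · (z₂/z₁)^α = 11.9 × (12.0000)^0.119 = 15.9945 kt
ΔV = 15.9945 − 11.9 = 4.0945 kt

4.09 kt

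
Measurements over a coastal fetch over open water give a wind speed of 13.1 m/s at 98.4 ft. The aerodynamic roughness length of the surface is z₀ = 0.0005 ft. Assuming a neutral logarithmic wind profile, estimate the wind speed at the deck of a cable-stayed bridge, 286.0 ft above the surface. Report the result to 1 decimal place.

Log law: V(z) ∝ ln(z/z₀), so V₂/V₁ = ln(z₂/z₀) / ln(z₁/z₀).
ln(286.0/0.0005) = 13.2569, ln(98.4/0.0005) = 12.1899
V₂ = 13.1 × 13.2569/12.1899 = 13.1 × 1.0875 = 14.2466 m/s

14.2 m/s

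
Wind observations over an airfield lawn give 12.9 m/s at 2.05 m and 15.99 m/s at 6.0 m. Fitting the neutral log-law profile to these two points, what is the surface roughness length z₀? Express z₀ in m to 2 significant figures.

Log law: V(z) ∝ ln(z/z₀). With r = V₁/V₂ = 12.9/15.99 = 0.80675,
r · ln(z₂/z₀) = ln(z₁/z₀) ⇒ ln z₀ = (ln z₁ − r·ln z₂)/(1 − r)
ln z₀ = (0.71784 − 0.80675×1.79176) / 0.19325 = -3.7655
z₀ = exp(-3.7655) = 0.02316 m

z₀ ≈ 0.023 m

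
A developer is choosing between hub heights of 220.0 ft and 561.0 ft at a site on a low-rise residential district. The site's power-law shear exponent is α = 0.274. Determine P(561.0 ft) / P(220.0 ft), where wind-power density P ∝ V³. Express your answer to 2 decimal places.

2.16

Speed ratio: V_B/V_A = (z_B/z_A)^α = (561.0/220.0)^0.274 = (2.5500)^0.274 = 1.29239
Power-density ratio: P_B/P_A = (V_B/V_A)³ = (1.29239)³ = 2.15862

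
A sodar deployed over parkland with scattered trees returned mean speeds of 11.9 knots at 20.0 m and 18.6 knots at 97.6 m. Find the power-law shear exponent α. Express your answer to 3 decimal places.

α ≈ 0.282

Power law: V₂/V₁ = (z₂/z₁)^α ⇒ α = ln(V₂/V₁) / ln(z₂/z₁)
α = ln(18.6/11.9) / ln(97.6/20.0) = ln(1.5630) / ln(4.8800)
  = 0.44662 / 1.58515 = 0.28176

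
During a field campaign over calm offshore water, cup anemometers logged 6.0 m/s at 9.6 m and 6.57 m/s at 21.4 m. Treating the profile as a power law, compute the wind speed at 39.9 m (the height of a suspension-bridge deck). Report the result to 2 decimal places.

First find α: α = ln(V₂/V₁)/ln(z₂/z₁) = ln(6.57/6.0)/ln(21.4/9.6) = 0.09075/0.80163 = 0.1132
Extrapolate from 21.4 m to 39.9 m: V₃ = 6.57 × (39.9/21.4)^0.1132 = 6.57 × 1.0731 = 7.0501 m/s

7.05 m/s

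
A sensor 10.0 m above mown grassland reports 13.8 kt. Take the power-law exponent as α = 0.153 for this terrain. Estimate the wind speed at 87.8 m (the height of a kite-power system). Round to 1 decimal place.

19.2 kt

Power-law profile: V₂ = V₁ · (z₂/z₁)^α
V₂ = 13.8 × (87.8/10.0)^0.153 = 13.8 × (8.7800)^0.153
    = 13.8 × 1.3943 = 19.2413 kt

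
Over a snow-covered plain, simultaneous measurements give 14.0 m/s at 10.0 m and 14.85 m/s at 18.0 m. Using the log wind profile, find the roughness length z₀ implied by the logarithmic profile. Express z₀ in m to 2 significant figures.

z₀ ≈ 0.00062 m

Log law: V(z) ∝ ln(z/z₀). With r = V₁/V₂ = 14.0/14.85 = 0.94276,
r · ln(z₂/z₀) = ln(z₁/z₀) ⇒ ln z₀ = (ln z₁ − r·ln z₂)/(1 − r)
ln z₀ = (2.30259 − 0.94276×2.89037) / 0.05724 = -7.3786
z₀ = exp(-7.3786) = 0.0006245 m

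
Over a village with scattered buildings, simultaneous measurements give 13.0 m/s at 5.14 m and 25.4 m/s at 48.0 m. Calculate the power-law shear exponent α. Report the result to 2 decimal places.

Power law: V₂/V₁ = (z₂/z₁)^α ⇒ α = ln(V₂/V₁) / ln(z₂/z₁)
α = ln(25.4/13.0) / ln(48.0/5.14) = ln(1.9538) / ln(9.3385)
  = 0.66980 / 2.23415 = 0.29980

α ≈ 0.30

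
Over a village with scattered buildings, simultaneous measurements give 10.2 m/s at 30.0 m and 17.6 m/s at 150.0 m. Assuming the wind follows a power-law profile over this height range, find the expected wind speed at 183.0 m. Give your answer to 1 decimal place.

First find α: α = ln(V₂/V₁)/ln(z₂/z₁) = ln(17.6/10.2)/ln(150.0/30.0) = 0.54551/1.60944 = 0.3389
Extrapolate from 150.0 m to 183.0 m: V₃ = 17.6 × (183.0/150.0)^0.3389 = 17.6 × 1.0697 = 18.8271 m/s

18.8 m/s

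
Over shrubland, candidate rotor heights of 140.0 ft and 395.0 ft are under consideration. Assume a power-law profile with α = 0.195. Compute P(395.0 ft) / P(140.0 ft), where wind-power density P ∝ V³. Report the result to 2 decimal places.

1.83

Speed ratio: V_B/V_A = (z_B/z_A)^α = (395.0/140.0)^0.195 = (2.8214)^0.195 = 1.22417
Power-density ratio: P_B/P_A = (V_B/V_A)³ = (1.22417)³ = 1.83453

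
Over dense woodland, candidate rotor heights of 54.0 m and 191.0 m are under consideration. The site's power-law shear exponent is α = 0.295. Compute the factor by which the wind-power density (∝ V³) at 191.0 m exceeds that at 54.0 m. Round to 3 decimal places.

Speed ratio: V_B/V_A = (z_B/z_A)^α = (191.0/54.0)^0.295 = (3.5370)^0.295 = 1.45161
Power-density ratio: P_B/P_A = (V_B/V_A)³ = (1.45161)³ = 3.05876

3.059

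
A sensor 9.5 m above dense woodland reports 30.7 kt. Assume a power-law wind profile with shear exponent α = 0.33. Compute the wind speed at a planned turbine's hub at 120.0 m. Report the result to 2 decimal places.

Power-law profile: V₂ = V₁ · (z₂/z₁)^α
V₂ = 30.7 × (120.0/9.5)^0.33 = 30.7 × (12.6316)^0.33
    = 30.7 × 2.3093 = 70.8956 kt

70.90 kt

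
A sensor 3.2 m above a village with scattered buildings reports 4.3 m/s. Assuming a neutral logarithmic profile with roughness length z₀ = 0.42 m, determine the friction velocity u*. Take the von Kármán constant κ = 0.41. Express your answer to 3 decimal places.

Log law: V(z) = (u*/κ) · ln(z/z₀) ⇒ u* = κ · V / ln(z/z₀)
u* = 0.41 × 4.3 / ln(3.2/0.42) = 0.41 × 4.3 / 2.0307
   = 1.7630 / 2.0307 = 0.8682 m/s

u* ≈ 0.868 m/s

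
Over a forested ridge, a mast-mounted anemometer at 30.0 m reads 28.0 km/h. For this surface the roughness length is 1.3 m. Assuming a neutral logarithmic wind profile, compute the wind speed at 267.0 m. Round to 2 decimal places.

Log law: V(z) ∝ ln(z/z₀), so V₂/V₁ = ln(z₂/z₀) / ln(z₁/z₀).
ln(267.0/1.3) = 5.3249, ln(30.0/1.3) = 3.1388
V₂ = 28.0 × 5.3249/3.1388 = 28.0 × 1.6965 = 47.5007 km/h

47.50 km/h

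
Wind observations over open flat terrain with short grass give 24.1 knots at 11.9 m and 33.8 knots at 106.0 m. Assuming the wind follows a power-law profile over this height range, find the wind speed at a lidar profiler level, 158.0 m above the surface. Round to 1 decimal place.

First find α: α = ln(V₂/V₁)/ln(z₂/z₁) = ln(33.8/24.1)/ln(106.0/11.9) = 0.33825/2.18690 = 0.1547
Extrapolate from 106.0 m to 158.0 m: V₃ = 33.8 × (158.0/106.0)^0.1547 = 33.8 × 1.0637 = 35.9525 knots

36.0 knots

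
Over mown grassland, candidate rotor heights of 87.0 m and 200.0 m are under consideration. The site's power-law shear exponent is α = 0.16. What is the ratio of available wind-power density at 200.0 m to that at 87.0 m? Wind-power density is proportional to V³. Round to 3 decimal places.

1.491

Speed ratio: V_B/V_A = (z_B/z_A)^α = (200.0/87.0)^0.16 = (2.2989)^0.16 = 1.14246
Power-density ratio: P_B/P_A = (V_B/V_A)³ = (1.14246)³ = 1.49116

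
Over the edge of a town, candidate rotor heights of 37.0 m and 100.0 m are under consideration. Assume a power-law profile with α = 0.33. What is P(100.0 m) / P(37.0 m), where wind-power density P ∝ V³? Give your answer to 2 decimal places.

Speed ratio: V_B/V_A = (z_B/z_A)^α = (100.0/37.0)^0.33 = (2.7027)^0.33 = 1.38833
Power-density ratio: P_B/P_A = (V_B/V_A)³ = (1.38833)³ = 2.67596

2.68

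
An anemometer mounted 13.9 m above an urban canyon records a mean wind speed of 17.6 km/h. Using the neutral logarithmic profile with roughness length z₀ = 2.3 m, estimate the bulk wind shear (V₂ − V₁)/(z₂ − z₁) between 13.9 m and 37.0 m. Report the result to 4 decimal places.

Log law: V₂ = V₁ · ln(z₂/z₀)/ln(z₁/z₀) = 17.6 × 2.7780/1.7990 = 27.1782 km/h
ΔV/Δz = (27.1782 − 17.6)/(37.0 − 13.9) = 9.5782/23.1000 = 0.41464 km/h/m

0.4146 km/h/m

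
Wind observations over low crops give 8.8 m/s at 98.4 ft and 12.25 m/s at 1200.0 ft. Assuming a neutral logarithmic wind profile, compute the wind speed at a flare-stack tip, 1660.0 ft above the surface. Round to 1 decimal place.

Log law: V ∝ ln(z/z₀). From the pair, with r = V₁/V₂ = 0.71837,
ln z₀ = (ln z₁ − r·ln z₂)/(1 − r) = (4.5890 − 0.71837×7.0901)/0.28163 = -1.7904 → z₀ = 0.1669 ft
V₃ = V₁ · ln(z₃/z₀)/ln(z₁/z₀) = 8.8 × 9.2050/6.3795 = 12.6976 m/s

12.7 m/s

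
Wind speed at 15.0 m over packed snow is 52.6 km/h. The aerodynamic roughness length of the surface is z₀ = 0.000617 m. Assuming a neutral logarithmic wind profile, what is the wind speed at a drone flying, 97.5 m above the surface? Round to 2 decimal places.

Log law: V(z) ∝ ln(z/z₀), so V₂/V₁ = ln(z₂/z₀) / ln(z₁/z₀).
ln(97.5/0.000617) = 11.9705, ln(15.0/0.000617) = 10.0987
V₂ = 52.6 × 11.9705/10.0987 = 52.6 × 1.1854 = 62.3495 km/h

62.35 km/h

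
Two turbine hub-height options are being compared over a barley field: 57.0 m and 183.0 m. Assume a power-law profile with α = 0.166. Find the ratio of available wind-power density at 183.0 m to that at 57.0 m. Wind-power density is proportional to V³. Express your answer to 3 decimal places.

1.788

Speed ratio: V_B/V_A = (z_B/z_A)^α = (183.0/57.0)^0.166 = (3.2105)^0.166 = 1.21364
Power-density ratio: P_B/P_A = (V_B/V_A)³ = (1.21364)³ = 1.78762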